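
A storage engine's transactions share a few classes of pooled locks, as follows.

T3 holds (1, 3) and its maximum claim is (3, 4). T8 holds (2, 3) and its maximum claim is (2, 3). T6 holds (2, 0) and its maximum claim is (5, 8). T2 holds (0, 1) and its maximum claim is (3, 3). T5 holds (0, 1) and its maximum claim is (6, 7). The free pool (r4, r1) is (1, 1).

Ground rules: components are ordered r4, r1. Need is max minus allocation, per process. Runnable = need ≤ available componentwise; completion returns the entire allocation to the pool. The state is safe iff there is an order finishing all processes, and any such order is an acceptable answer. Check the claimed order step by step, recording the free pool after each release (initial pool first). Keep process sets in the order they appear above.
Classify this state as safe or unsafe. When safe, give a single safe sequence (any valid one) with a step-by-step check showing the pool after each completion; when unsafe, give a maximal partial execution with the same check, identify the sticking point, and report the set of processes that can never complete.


The state is SAFE; one workable sequence: T8, T2, T3, T6, T5.
Key observation: reading the order forward, T2 is the first process whose need (3, 2) meets the free pool (3, 4) exactly on a resource it requests.
Check, step by step:
  pool = (1, 1)
  T8: need (0, 0) fits (1, 1); releases (2, 3), pool now (3, 4)
  T2: need (3, 2) fits (3, 4); releases (0, 1), pool now (3, 5)
  T3: need (2, 1) fits (3, 5); releases (1, 3), pool now (4, 8)
  T6: need (3, 8) fits (4, 8); releases (2, 0), pool now (6, 8)
  T5: need (6, 6) fits (6, 8); releases (0, 1), pool now (6, 9)


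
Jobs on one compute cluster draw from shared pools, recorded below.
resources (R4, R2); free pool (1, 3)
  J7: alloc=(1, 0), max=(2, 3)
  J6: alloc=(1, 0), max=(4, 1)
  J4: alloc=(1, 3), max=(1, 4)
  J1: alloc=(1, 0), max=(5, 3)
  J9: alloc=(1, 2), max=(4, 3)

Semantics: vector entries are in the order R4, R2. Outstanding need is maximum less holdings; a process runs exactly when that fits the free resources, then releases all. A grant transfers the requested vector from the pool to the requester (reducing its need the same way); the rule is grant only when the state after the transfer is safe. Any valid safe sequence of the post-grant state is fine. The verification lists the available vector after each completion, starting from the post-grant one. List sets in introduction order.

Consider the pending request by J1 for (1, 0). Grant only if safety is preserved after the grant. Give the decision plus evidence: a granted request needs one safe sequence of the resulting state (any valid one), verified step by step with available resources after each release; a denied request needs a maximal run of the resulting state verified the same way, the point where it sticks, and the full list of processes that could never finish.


DENY: after the grant no complete ordering would exist.
Key observation: no order helps: past J4, J7, the free pool tops out at (2, 6), below what each blocked process needs in R4.
After a pretend grant, a maximal execution: J4, J7 — then nothing else fits. Check, step by step:
  pool = (0, 3)
  run J4 (needs (0, 1), free (0, 3)); after release of (1, 3) the pool is (1, 6)
  run J7 (needs (1, 3), free (1, 6)); after release of (1, 0) the pool is (2, 6)
  J6 still needs (3, 1) but only (2, 6) is free — short on R4
  J1 still needs (3, 3) but only (2, 6) is free — short on R4
  J9 still needs (3, 1) but only (2, 6) is free — short on R4
Had the request been granted, J6, J1 and J9 could never finish.


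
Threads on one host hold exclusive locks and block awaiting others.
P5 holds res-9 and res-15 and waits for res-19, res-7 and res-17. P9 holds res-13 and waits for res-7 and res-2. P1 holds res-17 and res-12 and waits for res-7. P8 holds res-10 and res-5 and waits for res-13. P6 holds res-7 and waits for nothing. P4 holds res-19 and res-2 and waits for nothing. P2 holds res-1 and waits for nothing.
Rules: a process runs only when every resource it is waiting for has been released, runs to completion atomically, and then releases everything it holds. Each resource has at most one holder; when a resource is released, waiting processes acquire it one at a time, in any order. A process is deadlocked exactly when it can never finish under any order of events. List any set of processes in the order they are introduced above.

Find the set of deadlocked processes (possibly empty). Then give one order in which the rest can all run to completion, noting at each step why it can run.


Nothing here is deadlocked.
Key observation: every chain of waits terminates; starting from the processes that wait on nothing, all the rest unlock in turn.
A valid finishing order for the others: P4, P2, P6, P1, P9, P5, P8.
Check, step by step:
  P4: no waits; runs immediately, freeing res-19 and res-2
  P2: no waits; runs immediately, freeing res-1
  P6: no waits; runs immediately, freeing res-7
  P1 waits on res-7 — all released -> runs and releases res-17 and res-12
  P9 waits on res-7 and res-2 — all released -> runs and releases res-13
  P5 waits on res-19, res-7 and res-17 — all released -> runs and releases res-9 and res-15
  P8 waits on res-13 — all released -> runs and releases res-10 and res-5


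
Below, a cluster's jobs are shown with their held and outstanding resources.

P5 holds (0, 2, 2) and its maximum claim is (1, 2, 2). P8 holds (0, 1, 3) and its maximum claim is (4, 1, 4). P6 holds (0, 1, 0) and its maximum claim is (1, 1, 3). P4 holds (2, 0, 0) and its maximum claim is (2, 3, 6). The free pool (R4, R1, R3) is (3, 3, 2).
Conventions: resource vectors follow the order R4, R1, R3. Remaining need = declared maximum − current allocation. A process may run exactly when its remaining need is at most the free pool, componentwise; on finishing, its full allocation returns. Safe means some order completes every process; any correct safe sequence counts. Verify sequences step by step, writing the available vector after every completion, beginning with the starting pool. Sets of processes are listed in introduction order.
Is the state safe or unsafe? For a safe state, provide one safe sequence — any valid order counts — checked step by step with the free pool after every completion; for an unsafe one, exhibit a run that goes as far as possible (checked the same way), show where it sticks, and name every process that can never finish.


The state is UNSAFE.
Key observation: after P5, P6 the pool peaks at (3, 6, 4), and each blocked process is short somewhere: P8 on R4; P4 on R3.
A maximal execution: P5, P6 — then nothing else fits. Walking it through:
  pool = (3, 3, 2)
  P5 needs (1, 0, 0) <= (3, 3, 2) -> finishes; pool += (0, 2, 2) = (3, 5, 4)
  P6 needs (1, 0, 3) <= (3, 5, 4) -> finishes; pool += (0, 1, 0) = (3, 6, 4)
  P8 still needs (4, 0, 1) but only (3, 6, 4) is free — short on R4
  P4 still needs (0, 3, 6) but only (3, 6, 4) is free — short on R3
Processes that can never finish: P8 and P4.


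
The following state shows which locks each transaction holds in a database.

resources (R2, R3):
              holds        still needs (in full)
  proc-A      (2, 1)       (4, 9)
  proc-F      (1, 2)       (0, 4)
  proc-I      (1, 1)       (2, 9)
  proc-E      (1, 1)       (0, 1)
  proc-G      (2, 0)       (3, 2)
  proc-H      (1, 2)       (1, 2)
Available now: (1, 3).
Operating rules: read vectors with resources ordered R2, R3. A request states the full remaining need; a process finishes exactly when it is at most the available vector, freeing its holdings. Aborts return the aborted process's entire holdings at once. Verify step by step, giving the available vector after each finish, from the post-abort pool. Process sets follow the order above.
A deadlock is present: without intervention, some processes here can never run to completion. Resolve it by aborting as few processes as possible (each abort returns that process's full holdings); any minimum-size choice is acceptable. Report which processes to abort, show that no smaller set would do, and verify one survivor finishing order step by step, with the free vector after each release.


Minimum abort set: proc-A.
Key observation: aborting proc-A returns (2, 1), and proc-I — hopeless before — runs at step 5 with the returned capacity in the pool.
Why nothing smaller works: aborting no one leaves the state deadlocked as given.
One survivor order: proc-F, proc-H, proc-G, proc-E, proc-I. Check, step by step (post-abort pool first):
  pool = (3, 4)
  proc-F: need (0, 4) fits (3, 4); releases (1, 2), pool now (4, 6)
  proc-H: need (1, 2) fits (4, 6); releases (1, 2), pool now (5, 8)
  proc-G: need (3, 2) fits (5, 8); releases (2, 0), pool now (7, 8)
  proc-E: need (0, 1) fits (7, 8); releases (1, 1), pool now (8, 9)
  proc-I: need (2, 9) fits (8, 9); releases (1, 1), pool now (9, 10)


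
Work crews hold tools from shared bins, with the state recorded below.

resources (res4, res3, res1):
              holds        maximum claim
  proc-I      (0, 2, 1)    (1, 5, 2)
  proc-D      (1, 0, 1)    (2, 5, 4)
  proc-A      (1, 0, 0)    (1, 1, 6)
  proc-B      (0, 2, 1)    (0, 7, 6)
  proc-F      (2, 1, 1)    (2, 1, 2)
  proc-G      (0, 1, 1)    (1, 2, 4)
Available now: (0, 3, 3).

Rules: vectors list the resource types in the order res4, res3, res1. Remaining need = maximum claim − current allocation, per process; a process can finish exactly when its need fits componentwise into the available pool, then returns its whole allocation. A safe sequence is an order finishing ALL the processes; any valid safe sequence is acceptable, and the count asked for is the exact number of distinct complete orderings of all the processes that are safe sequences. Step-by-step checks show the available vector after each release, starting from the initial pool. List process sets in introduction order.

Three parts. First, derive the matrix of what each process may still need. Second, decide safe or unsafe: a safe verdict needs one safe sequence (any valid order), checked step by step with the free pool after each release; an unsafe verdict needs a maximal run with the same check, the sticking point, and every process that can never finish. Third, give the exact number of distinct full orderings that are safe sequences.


(1) Remaining need (order res4, res3, res1):
  proc-I: (1, 3, 1)
  proc-D: (1, 5, 3)
  proc-A: (0, 1, 6)
  proc-B: (0, 5, 5)
  proc-F: (0, 0, 1)
  proc-G: (1, 1, 3)
(2) SAFE — a valid safe sequence is proc-F, proc-G, proc-I, proc-A, proc-B, proc-D.
Key observation: proc-A is the earliest step where a requested resource binds exactly: need (0, 1, 6), pool (2, 7, 6) at its turn.
Verifying each step:
  pool = (0, 3, 3)
  proc-F needs (0, 0, 1) <= (0, 3, 3) -> finishes; pool += (2, 1, 1) = (2, 4, 4)
  proc-G needs (1, 1, 3) <= (2, 4, 4) -> finishes; pool += (0, 1, 1) = (2, 5, 5)
  proc-I needs (1, 3, 1) <= (2, 5, 5) -> finishes; pool += (0, 2, 1) = (2, 7, 6)
  proc-A needs (0, 1, 6) <= (2, 7, 6) -> finishes; pool += (1, 0, 0) = (3, 7, 6)
  proc-B needs (0, 5, 5) <= (3, 7, 6) -> finishes; pool += (0, 2, 1) = (3, 9, 7)
  proc-D needs (1, 5, 3) <= (3, 9, 7) -> finishes; pool += (1, 0, 1) = (4, 9, 8)
(3) Exactly 36 of the possible complete orderings are safe sequences.


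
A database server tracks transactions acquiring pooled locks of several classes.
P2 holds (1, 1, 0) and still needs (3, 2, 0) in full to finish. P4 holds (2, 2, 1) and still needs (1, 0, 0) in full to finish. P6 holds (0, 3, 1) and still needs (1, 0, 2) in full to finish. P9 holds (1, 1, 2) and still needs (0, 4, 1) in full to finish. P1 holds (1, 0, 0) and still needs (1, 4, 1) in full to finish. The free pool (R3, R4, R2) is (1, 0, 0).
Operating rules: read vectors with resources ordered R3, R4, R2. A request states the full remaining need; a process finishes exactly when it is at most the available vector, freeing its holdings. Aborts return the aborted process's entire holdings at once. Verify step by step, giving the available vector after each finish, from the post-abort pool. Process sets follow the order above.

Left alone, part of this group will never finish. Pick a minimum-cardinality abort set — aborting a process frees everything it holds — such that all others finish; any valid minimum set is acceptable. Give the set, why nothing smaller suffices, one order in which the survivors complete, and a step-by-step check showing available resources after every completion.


Minimum abort set: P9.
Key observation: aborting P9 returns (1, 1, 2), and P6 — hopeless before — runs at step 1 with the returned capacity in the pool.
No smaller set exists: with zero aborts the deadlock remains.
One survivor order: P6, P1, P4, P2. Step-by-step check (post-abort pool first):
  pool = (2, 1, 2)
  run P6 (needs (1, 0, 2), free (2, 1, 2)); after release of (0, 3, 1) the pool is (2, 4, 3)
  run P1 (needs (1, 4, 1), free (2, 4, 3)); after release of (1, 0, 0) the pool is (3, 4, 3)
  run P4 (needs (1, 0, 0), free (3, 4, 3)); after release of (2, 2, 1) the pool is (5, 6, 4)
  run P2 (needs (3, 2, 0), free (5, 6, 4)); after release of (1, 1, 0) the pool is (6, 7, 4)


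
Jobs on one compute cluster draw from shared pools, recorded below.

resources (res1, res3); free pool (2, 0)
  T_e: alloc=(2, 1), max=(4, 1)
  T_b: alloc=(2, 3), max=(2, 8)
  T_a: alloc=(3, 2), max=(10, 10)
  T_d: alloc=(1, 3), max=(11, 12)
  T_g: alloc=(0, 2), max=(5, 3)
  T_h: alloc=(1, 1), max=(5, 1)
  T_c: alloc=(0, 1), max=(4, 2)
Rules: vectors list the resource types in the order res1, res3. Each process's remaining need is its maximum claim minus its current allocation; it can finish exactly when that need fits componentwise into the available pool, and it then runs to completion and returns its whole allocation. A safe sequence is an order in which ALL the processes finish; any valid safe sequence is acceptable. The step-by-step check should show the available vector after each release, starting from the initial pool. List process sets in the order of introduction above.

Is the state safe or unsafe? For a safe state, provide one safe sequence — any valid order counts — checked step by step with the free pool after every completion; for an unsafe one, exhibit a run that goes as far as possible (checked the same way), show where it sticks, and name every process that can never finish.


SAFE. One safe sequence: T_e, T_h, T_g, T_c, T_b, T_a, T_d.
Key observation: T_e marks the first exact bind of the order: its need (2, 0) fits the free (2, 0) with zero slack on a requested resource.
Verifying each step:
  pool = (2, 0)
  run T_e (needs (2, 0), free (2, 0)); after release of (2, 1) the pool is (4, 1)
  run T_h (needs (4, 0), free (4, 1)); after release of (1, 1) the pool is (5, 2)
  run T_g (needs (5, 1), free (5, 2)); after release of (0, 2) the pool is (5, 4)
  run T_c (needs (4, 1), free (5, 4)); after release of (0, 1) the pool is (5, 5)
  run T_b (needs (0, 5), free (5, 5)); after release of (2, 3) the pool is (7, 8)
  run T_a (needs (7, 8), free (7, 8)); after release of (3, 2) the pool is (10, 10)
  run T_d (needs (10, 9), free (10, 10)); after release of (1, 3) the pool is (11, 13)


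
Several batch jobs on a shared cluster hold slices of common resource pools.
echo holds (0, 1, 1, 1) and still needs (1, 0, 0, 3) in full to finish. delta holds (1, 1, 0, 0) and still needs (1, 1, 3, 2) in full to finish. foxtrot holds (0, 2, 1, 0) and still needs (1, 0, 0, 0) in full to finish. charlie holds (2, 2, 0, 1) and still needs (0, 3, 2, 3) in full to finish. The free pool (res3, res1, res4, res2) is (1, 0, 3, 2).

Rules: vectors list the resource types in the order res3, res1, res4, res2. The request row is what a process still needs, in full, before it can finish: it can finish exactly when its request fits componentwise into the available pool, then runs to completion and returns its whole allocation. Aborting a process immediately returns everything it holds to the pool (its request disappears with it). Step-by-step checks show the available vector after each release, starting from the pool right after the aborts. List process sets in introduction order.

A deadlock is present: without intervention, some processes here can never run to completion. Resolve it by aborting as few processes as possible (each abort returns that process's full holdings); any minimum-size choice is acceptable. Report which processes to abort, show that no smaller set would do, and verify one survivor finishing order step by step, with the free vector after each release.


The answer: abort charlie.
Key observation: echo had no path to completion before; after the abort of charlie ((2, 2, 0, 1) returned), step 1 is where it fits.
No smaller set exists: with zero aborts the deadlock remains.
Survivors finish in the order: echo, delta, foxtrot. Check, step by step (pool after the aborts first):
  pool = (3, 2, 3, 3)
  echo: need (1, 0, 0, 3) fits (3, 2, 3, 3); releases (0, 1, 1, 1), pool now (3, 3, 4, 4)
  delta: need (1, 1, 3, 2) fits (3, 3, 4, 4); releases (1, 1, 0, 0), pool now (4, 4, 4, 4)
  foxtrot: need (1, 0, 0, 0) fits (4, 4, 4, 4); releases (0, 2, 1, 0), pool now (4, 6, 5, 4)


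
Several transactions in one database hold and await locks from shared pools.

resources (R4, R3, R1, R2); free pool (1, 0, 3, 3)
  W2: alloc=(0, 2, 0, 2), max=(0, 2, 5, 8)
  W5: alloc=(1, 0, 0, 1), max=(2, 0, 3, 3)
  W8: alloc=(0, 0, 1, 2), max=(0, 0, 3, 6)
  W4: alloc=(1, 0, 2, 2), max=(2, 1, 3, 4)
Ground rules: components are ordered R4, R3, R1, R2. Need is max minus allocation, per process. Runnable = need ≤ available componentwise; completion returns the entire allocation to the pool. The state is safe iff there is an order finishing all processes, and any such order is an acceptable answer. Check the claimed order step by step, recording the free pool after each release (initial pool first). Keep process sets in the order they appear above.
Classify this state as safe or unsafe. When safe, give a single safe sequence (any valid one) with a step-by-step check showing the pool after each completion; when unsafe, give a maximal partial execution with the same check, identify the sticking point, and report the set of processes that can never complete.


UNSAFE — no complete ordering exists.
Key observation: after W5, W8 the pool peaks at (2, 0, 4, 6), and each blocked process is short somewhere: W2 on R1; W4 on R3.
A maximal execution: W5, W8 — then nothing else fits. Step-by-step check:
  pool = (1, 0, 3, 3)
  W5 needs (1, 0, 3, 2) <= (1, 0, 3, 3) -> finishes; pool += (1, 0, 0, 1) = (2, 0, 3, 4)
  W8 needs (0, 0, 2, 4) <= (2, 0, 3, 4) -> finishes; pool += (0, 0, 1, 2) = (2, 0, 4, 6)
  blocked: W2 wants (0, 0, 5, 6), pool (2, 0, 4, 6) — not enough R1
  blocked: W4 wants (1, 1, 1, 2), pool (2, 0, 4, 6) — not enough R3
Processes that can never finish: W2 and W4.


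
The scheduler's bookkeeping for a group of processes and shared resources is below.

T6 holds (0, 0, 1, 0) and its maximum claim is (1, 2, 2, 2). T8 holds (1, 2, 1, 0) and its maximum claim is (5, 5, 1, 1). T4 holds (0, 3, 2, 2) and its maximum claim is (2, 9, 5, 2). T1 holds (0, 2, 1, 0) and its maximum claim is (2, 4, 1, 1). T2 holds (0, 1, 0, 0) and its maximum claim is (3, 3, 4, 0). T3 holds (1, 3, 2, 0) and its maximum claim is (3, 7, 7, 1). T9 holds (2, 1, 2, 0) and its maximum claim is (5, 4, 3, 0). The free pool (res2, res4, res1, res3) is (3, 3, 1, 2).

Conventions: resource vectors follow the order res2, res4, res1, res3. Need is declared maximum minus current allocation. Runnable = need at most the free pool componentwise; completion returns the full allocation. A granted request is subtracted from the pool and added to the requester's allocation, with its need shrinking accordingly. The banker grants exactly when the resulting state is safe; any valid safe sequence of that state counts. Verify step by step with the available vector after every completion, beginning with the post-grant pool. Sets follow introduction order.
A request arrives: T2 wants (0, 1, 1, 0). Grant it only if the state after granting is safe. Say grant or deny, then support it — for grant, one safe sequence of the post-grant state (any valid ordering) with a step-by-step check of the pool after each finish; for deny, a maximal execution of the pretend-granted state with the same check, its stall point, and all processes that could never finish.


GRANT: granting preserves safety; a valid post-grant sequence is T1, T9, T2, T6, T8, T4, T3.
Key observation: after the grant the pool drops to (3, 2, 0, 2), which still lets T1 finish first and unwind the rest.
Verifying the post-grant state step by step:
  pool = (3, 2, 0, 2)
  run T1 (needs (2, 2, 0, 1), free (3, 2, 0, 2)); after release of (0, 2, 1, 0) the pool is (3, 4, 1, 2)
  run T9 (needs (3, 3, 1, 0), free (3, 4, 1, 2)); after release of (2, 1, 2, 0) the pool is (5, 5, 3, 2)
  run T2 (needs (3, 1, 3, 0), free (5, 5, 3, 2)); after release of (0, 2, 1, 0) the pool is (5, 7, 4, 2)
  run T6 (needs (1, 2, 1, 2), free (5, 7, 4, 2)); after release of (0, 0, 1, 0) the pool is (5, 7, 5, 2)
  run T8 (needs (4, 3, 0, 1), free (5, 7, 5, 2)); after release of (1, 2, 1, 0) the pool is (6, 9, 6, 2)
  run T4 (needs (2, 6, 3, 0), free (6, 9, 6, 2)); after release of (0, 3, 2, 2) the pool is (6, 12, 8, 4)
  run T3 (needs (2, 4, 5, 1), free (6, 12, 8, 4)); after release of (1, 3, 2, 0) the pool is (7, 15, 10, 4)


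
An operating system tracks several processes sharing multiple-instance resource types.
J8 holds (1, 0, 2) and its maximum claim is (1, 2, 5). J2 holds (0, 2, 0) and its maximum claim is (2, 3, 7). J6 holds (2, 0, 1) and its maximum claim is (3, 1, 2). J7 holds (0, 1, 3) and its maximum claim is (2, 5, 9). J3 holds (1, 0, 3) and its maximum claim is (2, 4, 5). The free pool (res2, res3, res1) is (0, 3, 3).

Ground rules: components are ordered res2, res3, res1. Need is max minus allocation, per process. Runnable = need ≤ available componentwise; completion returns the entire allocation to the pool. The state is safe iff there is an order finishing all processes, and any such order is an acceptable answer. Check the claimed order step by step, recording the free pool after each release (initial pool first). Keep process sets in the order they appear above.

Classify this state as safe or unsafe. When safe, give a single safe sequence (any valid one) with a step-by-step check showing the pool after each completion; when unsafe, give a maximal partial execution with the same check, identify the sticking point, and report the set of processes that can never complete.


UNSAFE.
Key observation: after J8, J6 the pool peaks at (3, 3, 6), and each blocked process is short somewhere: J2 on res1; J7 on res3; J3 on res3.
A maximal execution: J8, J6 — then nothing else fits. Verifying each step:
  pool = (0, 3, 3)
  run J8 (needs (0, 2, 3), free (0, 3, 3)); after release of (1, 0, 2) the pool is (1, 3, 5)
  run J6 (needs (1, 1, 1), free (1, 3, 5)); after release of (2, 0, 1) the pool is (3, 3, 6)
  J2 still needs (2, 1, 7) but only (3, 3, 6) is free — short on res1
  J7 still needs (2, 4, 6) but only (3, 3, 6) is free — short on res3
  J3 still needs (1, 4, 2) but only (3, 3, 6) is free — short on res3
Processes that can never finish: J2, J7 and J3.


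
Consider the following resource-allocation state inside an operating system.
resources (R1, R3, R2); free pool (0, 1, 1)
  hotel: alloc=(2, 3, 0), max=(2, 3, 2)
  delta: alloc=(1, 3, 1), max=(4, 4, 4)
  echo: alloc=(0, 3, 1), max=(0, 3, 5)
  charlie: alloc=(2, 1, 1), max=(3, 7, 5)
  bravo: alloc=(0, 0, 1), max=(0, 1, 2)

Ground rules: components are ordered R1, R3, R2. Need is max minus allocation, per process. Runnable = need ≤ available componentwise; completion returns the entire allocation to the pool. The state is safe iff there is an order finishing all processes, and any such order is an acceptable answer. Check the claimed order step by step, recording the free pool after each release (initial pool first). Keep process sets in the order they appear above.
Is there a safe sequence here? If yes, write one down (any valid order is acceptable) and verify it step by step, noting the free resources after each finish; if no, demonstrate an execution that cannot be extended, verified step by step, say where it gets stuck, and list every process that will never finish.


UNSAFE — no complete ordering exists.
Key observation: after bravo, hotel complete, (2, 4, 2) is the best the pool ever gets, yet each leftover process wants more R2.
Going as far as possible: bravo, hotel; after that, nothing fits. Step-by-step check:
  pool = (0, 1, 1)
  bravo: need (0, 1, 1) fits (0, 1, 1); releases (0, 0, 1), pool now (0, 1, 2)
  hotel: need (0, 0, 2) fits (0, 1, 2); releases (2, 3, 0), pool now (2, 4, 2)
  delta cannot run: need (3, 1, 3) vs free (2, 4, 2) (insufficient R1 and R2)
  echo cannot run: need (0, 0, 4) vs free (2, 4, 2) (insufficient R2)
  charlie cannot run: need (1, 6, 4) vs free (2, 4, 2) (insufficient R3 and R2)
Never able to finish: delta, echo and charlie.


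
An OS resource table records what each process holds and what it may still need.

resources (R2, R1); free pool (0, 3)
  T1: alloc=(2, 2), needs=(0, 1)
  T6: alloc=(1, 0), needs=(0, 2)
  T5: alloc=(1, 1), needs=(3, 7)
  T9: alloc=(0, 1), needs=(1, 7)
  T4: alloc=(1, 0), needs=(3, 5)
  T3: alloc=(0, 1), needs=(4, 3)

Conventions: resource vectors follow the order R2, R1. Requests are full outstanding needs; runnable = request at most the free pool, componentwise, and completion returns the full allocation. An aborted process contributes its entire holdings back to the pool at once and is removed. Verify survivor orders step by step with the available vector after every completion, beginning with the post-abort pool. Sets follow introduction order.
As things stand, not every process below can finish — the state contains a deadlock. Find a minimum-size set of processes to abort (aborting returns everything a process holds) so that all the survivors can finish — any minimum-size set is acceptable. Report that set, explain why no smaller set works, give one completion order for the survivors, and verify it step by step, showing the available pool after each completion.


Abort T5.
Key observation: before aborting T5, T9 was permanently blocked — no order could ever run it; afterwards it completes at step 5.
No smaller set exists: with zero aborts the deadlock remains.
Survivors finish in the order: T6, T1, T4, T3, T9. Walking it through (pool after the aborts first):
  pool = (1, 4)
  T6: need (0, 2) fits (1, 4); releases (1, 0), pool now (2, 4)
  T1: need (0, 1) fits (2, 4); releases (2, 2), pool now (4, 6)
  T4: need (3, 5) fits (4, 6); releases (1, 0), pool now (5, 6)
  T3: need (4, 3) fits (5, 6); releases (0, 1), pool now (5, 7)
  T9: need (1, 7) fits (5, 7); releases (0, 1), pool now (5, 8)


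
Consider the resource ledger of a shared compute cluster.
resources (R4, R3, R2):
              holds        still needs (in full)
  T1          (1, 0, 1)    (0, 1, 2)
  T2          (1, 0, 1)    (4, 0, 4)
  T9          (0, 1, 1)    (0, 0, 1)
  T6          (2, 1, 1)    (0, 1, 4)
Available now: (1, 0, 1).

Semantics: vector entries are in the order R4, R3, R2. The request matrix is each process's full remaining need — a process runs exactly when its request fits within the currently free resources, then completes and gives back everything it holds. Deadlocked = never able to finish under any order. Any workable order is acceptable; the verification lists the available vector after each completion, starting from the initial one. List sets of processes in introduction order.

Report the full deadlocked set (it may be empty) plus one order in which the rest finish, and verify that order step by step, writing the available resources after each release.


Deadlocked: T2 and T6.
Key observation: the wall is R2: completing T9, T1 brings the pool only to (2, 1, 3), and all the rest need more.
The rest can finish in the order T9, T1. Verifying each step:
  pool = (1, 0, 1)
  T9 needs (0, 0, 1) <= (1, 0, 1) -> finishes; pool += (0, 1, 1) = (1, 1, 2)
  T1 needs (0, 1, 2) <= (1, 1, 2) -> finishes; pool += (1, 0, 1) = (2, 1, 3)
The blocked processes can never fit:
  T2 still needs (4, 0, 4) but only (2, 1, 3) is free — short on R4 and R2
  T6 still needs (0, 1, 4) but only (2, 1, 3) is free — short on R2


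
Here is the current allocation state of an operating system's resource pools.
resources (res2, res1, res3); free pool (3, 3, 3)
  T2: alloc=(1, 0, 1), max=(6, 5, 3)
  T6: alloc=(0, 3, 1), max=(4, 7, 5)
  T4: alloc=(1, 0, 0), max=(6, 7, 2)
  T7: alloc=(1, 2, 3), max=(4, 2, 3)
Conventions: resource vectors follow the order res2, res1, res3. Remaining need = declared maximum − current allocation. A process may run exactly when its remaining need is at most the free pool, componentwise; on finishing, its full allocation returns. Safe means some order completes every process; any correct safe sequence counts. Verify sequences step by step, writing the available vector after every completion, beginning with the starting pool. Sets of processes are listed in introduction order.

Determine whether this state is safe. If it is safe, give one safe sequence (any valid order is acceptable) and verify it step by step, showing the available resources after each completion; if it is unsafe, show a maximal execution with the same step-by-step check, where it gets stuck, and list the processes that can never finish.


UNSAFE.
Key observation: even finishing T7, T6 leaves just (4, 8, 7) free — too little res2 for any of the remaining processes.
Going as far as possible: T7, T6; after that, nothing fits. Walking it through:
  pool = (3, 3, 3)
  run T7 (needs (3, 0, 0), free (3, 3, 3)); after release of (1, 2, 3) the pool is (4, 5, 6)
  run T6 (needs (4, 4, 4), free (4, 5, 6)); after release of (0, 3, 1) the pool is (4, 8, 7)
  T2 cannot run: need (5, 5, 2) vs free (4, 8, 7) (insufficient res2)
  T4 cannot run: need (5, 7, 2) vs free (4, 8, 7) (insufficient res2)
Never able to finish: T2 and T4.


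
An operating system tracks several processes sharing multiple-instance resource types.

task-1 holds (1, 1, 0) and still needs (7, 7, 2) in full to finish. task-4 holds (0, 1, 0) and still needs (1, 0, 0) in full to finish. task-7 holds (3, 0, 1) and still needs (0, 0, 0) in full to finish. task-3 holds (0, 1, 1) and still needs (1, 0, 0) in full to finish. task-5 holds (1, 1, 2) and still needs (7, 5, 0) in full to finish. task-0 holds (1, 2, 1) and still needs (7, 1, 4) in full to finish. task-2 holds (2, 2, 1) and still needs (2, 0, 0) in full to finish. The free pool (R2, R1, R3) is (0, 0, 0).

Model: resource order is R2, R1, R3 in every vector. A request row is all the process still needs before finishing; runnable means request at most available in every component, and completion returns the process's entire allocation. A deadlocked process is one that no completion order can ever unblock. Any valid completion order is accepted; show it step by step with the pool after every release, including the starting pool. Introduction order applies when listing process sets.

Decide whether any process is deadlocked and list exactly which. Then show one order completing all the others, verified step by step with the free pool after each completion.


Deadlocked set: task-1, task-5 and task-0.
Key observation: the wall is R2: completing task-7, task-3, task-4, task-2 brings the pool only to (5, 4, 3), and all the rest need more.
The rest can finish in the order task-7, task-3, task-4, task-2. Check, step by step:
  pool = (0, 0, 0)
  task-7: need (0, 0, 0) fits (0, 0, 0); releases (3, 0, 1), pool now (3, 0, 1)
  task-3: need (1, 0, 0) fits (3, 0, 1); releases (0, 1, 1), pool now (3, 1, 2)
  task-4: need (1, 0, 0) fits (3, 1, 2); releases (0, 1, 0), pool now (3, 2, 2)
  task-2: need (2, 0, 0) fits (3, 2, 2); releases (2, 2, 1), pool now (5, 4, 3)
None of the blocked processes ever fits:
  blocked: task-1 wants (7, 7, 2), pool (5, 4, 3) — not enough R2 and R1
  blocked: task-5 wants (7, 5, 0), pool (5, 4, 3) — not enough R2 and R1
  blocked: task-0 wants (7, 1, 4), pool (5, 4, 3) — not enough R2 and R3


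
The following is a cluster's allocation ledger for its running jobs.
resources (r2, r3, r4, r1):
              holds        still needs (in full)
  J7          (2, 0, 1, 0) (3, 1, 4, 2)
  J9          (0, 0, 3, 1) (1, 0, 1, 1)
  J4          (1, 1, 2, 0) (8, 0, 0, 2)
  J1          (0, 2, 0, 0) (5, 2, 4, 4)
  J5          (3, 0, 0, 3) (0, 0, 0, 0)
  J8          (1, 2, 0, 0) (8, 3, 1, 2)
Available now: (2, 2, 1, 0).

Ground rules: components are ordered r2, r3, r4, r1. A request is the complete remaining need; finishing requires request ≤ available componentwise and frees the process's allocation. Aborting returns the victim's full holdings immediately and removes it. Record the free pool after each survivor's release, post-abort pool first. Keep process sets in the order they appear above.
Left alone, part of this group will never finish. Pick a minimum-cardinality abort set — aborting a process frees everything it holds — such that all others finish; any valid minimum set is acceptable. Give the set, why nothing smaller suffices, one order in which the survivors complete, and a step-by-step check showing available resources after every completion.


Minimum abort set: J4.
Key observation: the returned (1, 1, 2, 0) from J4 is what brings J8 — unrunnable before, under any order — into play at step 5.
Minimality: the empty abort set fails — the state is deadlocked as it stands.
The survivors complete as J5, J9, J1, J7, J8. Verifying each step (starting from the post-abort pool):
  pool = (3, 3, 3, 0)
  run J5 (needs (0, 0, 0, 0), free (3, 3, 3, 0)); after release of (3, 0, 0, 3) the pool is (6, 3, 3, 3)
  run J9 (needs (1, 0, 1, 1), free (6, 3, 3, 3)); after release of (0, 0, 3, 1) the pool is (6, 3, 6, 4)
  run J1 (needs (5, 2, 4, 4), free (6, 3, 6, 4)); after release of (0, 2, 0, 0) the pool is (6, 5, 6, 4)
  run J7 (needs (3, 1, 4, 2), free (6, 5, 6, 4)); after release of (2, 0, 1, 0) the pool is (8, 5, 7, 4)
  run J8 (needs (8, 3, 1, 2), free (8, 5, 7, 4)); after release of (1, 2, 0, 0) the pool is (9, 7, 7, 4)


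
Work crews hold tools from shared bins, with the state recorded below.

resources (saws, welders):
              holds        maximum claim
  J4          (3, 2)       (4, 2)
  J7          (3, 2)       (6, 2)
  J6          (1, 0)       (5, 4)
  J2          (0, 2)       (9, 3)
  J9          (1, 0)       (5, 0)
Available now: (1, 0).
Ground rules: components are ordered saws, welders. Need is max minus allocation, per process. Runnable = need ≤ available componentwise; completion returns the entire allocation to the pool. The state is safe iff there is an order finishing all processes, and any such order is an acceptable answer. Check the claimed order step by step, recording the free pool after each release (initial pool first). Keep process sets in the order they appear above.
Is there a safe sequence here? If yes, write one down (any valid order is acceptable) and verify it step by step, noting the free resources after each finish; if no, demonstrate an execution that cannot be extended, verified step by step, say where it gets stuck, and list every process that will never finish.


SAFE — a valid safe sequence is J4, J7, J6, J9, J2.
Key observation: the order's first zero-slack moment is J4 ((1, 0) needed, (1, 0) free — a requested resource with nothing to spare).
Check, step by step:
  pool = (1, 0)
  run J4 (needs (1, 0), free (1, 0)); after release of (3, 2) the pool is (4, 2)
  run J7 (needs (3, 0), free (4, 2)); after release of (3, 2) the pool is (7, 4)
  run J6 (needs (4, 4), free (7, 4)); after release of (1, 0) the pool is (8, 4)
  run J9 (needs (4, 0), free (8, 4)); after release of (1, 0) the pool is (9, 4)
  run J2 (needs (9, 1), free (9, 4)); after release of (0, 2) the pool is (9, 6)


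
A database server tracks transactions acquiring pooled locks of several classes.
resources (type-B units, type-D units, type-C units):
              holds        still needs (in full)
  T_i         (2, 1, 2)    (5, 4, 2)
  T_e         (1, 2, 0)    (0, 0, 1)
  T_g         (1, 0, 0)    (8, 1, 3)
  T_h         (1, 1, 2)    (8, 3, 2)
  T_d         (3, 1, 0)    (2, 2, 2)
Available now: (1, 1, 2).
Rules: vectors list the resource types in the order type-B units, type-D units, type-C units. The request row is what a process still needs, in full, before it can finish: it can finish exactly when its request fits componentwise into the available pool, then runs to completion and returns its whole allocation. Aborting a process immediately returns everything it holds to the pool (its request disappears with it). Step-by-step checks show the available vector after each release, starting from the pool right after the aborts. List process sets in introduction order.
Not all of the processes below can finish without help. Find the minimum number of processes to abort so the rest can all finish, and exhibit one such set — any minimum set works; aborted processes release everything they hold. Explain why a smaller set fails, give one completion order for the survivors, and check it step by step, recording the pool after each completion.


Abort T_g.
Key observation: aborting T_g returns (1, 0, 0), and T_h — hopeless before — runs at step 4 with the returned capacity in the pool.
Minimality: the empty abort set fails — the state is deadlocked as it stands.
One survivor order: T_e, T_d, T_i, T_h. Walking it through (post-abort pool first):
  pool = (2, 1, 2)
  T_e needs (0, 0, 1) <= (2, 1, 2) -> finishes; pool += (1, 2, 0) = (3, 3, 2)
  T_d needs (2, 2, 2) <= (3, 3, 2) -> finishes; pool += (3, 1, 0) = (6, 4, 2)
  T_i needs (5, 4, 2) <= (6, 4, 2) -> finishes; pool += (2, 1, 2) = (8, 5, 4)
  T_h needs (8, 3, 2) <= (8, 5, 4) -> finishes; pool += (1, 1, 2) = (9, 6, 6)


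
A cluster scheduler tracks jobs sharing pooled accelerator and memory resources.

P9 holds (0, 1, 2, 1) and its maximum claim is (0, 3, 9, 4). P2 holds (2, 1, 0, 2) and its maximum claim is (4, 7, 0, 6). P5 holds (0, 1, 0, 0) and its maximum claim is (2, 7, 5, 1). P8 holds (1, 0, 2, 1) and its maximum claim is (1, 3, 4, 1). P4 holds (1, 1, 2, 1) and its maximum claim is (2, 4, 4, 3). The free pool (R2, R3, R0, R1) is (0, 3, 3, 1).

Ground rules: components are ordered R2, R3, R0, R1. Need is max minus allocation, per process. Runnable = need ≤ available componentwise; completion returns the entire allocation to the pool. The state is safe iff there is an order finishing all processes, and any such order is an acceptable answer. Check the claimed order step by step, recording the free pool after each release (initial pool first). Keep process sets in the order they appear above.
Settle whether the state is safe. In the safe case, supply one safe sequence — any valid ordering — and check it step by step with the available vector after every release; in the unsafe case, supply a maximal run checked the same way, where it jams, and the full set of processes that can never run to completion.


The state is UNSAFE.
Key observation: R3 is the bottleneck — with P8, P4, P9 done the pool holds (2, 5, 9, 4), short of every remaining need.
Going as far as possible: P8, P4, P9; after that, nothing fits. Verifying each step:
  pool = (0, 3, 3, 1)
  run P8 (needs (0, 3, 2, 0), free (0, 3, 3, 1)); after release of (1, 0, 2, 1) the pool is (1, 3, 5, 2)
  run P4 (needs (1, 3, 2, 2), free (1, 3, 5, 2)); after release of (1, 1, 2, 1) the pool is (2, 4, 7, 3)
  run P9 (needs (0, 2, 7, 3), free (2, 4, 7, 3)); after release of (0, 1, 2, 1) the pool is (2, 5, 9, 4)
  P2 cannot run: need (2, 6, 0, 4) vs free (2, 5, 9, 4) (insufficient R3)
  P5 cannot run: need (2, 6, 5, 1) vs free (2, 5, 9, 4) (insufficient R3)
Processes that can never finish: P2 and P5.


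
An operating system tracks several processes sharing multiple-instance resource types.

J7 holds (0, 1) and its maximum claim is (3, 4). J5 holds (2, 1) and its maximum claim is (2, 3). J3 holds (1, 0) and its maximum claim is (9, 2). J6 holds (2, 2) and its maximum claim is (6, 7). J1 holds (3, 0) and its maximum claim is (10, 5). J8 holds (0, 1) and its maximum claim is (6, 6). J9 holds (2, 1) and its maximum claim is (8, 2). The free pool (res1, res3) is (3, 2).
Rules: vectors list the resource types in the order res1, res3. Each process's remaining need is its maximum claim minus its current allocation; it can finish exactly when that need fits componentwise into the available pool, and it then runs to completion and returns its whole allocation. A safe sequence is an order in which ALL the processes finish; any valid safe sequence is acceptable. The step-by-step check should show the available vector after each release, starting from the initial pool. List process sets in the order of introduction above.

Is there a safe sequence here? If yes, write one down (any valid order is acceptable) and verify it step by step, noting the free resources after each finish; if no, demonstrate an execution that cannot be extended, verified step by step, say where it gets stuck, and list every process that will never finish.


UNSAFE — no complete ordering exists.
Key observation: after J5, J7 the pool peaks at (5, 4), and each blocked process is short somewhere: J3 on res1; J6 on res3; J1 on res1, res3; J8 on res1, res3; J9 on res1.
Going as far as possible: J5, J7; after that, nothing fits. Step-by-step check:
  pool = (3, 2)
  J5 needs (0, 2) <= (3, 2) -> finishes; pool += (2, 1) = (5, 3)
  J7 needs (3, 3) <= (5, 3) -> finishes; pool += (0, 1) = (5, 4)
  J3 still needs (8, 2) but only (5, 4) is free — short on res1
  J6 still needs (4, 5) but only (5, 4) is free — short on res3
  J1 still needs (7, 5) but only (5, 4) is free — short on res1 and res3
  J8 still needs (6, 5) but only (5, 4) is free — short on res1 and res3
  J9 still needs (6, 1) but only (5, 4) is free — short on res1
Processes that can never finish: J3, J6, J1, J8 and J9.
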